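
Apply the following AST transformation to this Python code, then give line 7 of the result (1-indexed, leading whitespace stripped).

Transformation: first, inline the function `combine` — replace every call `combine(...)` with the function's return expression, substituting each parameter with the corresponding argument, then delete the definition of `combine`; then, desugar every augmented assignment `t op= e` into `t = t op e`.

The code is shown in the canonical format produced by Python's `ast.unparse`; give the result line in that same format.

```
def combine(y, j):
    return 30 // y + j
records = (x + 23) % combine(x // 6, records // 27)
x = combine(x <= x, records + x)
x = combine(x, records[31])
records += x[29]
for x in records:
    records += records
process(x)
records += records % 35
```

process(x)

Transformed code:
records = (x + 23) % (30 // (x // 6) + records // 27)
x = 30 // (x <= x) + (records + x)
x = 30 // x + records[31]
records = records + x[29]
for x in records:
    records = records + records
process(x)
records = records + records % 35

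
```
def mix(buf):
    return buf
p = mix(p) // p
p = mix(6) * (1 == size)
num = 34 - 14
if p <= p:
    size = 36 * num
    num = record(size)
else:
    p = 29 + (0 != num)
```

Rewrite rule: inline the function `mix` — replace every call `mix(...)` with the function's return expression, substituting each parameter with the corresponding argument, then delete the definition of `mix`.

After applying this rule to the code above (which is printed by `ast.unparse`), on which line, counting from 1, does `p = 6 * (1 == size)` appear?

Transformed code:
p = p // p
p = 6 * (1 == size)
num = 34 - 14
if p <= p:
    size = 36 * num
    num = record(size)
else:
    p = 29 + (0 != num)

2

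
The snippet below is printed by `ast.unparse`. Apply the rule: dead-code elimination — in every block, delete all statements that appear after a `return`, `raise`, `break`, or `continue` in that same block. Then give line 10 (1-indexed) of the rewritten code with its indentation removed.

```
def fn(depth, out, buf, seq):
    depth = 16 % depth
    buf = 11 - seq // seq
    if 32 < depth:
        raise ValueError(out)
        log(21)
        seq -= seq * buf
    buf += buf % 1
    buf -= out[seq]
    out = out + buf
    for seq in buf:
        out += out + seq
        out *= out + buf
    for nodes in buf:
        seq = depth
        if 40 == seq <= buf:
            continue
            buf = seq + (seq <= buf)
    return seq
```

Transformed code:
def fn(depth, out, buf, seq):
    depth = 16 % depth
    buf = 11 - seq // seq
    if 32 < depth:
        raise ValueError(out)
    buf += buf % 1
    buf -= out[seq]
    out = out + buf
    for seq in buf:
        out += out + seq
        out *= out + buf
    for nodes in buf:
        seq = depth
        if 40 == seq <= buf:
            continue
    return seq

out += out + seq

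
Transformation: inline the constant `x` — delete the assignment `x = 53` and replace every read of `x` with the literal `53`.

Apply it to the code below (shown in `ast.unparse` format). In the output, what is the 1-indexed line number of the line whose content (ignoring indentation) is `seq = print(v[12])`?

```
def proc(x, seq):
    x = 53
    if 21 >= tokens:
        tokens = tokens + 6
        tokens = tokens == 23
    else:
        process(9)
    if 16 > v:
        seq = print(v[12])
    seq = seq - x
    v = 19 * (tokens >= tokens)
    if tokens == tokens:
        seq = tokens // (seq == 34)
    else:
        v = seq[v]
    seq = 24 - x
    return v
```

8

Transformed code:
def proc(x, seq):
    if 21 >= tokens:
        tokens = tokens + 6
        tokens = tokens == 23
    else:
        process(9)
    if 16 > v:
        seq = print(v[12])
    seq = seq - 53
    v = 19 * (tokens >= tokens)
    if tokens == tokens:
        seq = tokens // (seq == 34)
    else:
        v = seq[v]
    seq = 24 - 53
    return v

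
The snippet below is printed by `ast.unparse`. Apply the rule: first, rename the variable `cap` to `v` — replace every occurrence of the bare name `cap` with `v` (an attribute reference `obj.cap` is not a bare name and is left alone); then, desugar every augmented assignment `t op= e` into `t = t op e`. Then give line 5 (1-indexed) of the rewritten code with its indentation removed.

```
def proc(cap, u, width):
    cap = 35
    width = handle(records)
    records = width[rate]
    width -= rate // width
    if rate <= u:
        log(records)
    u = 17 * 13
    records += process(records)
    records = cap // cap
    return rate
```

Transformed code:
def proc(v, u, width):
    v = 35
    width = handle(records)
    records = width[rate]
    width = width - rate // width
    if rate <= u:
        log(records)
    u = 17 * 13
    records = records + process(records)
    records = v // v
    return rate

width = width - rate // width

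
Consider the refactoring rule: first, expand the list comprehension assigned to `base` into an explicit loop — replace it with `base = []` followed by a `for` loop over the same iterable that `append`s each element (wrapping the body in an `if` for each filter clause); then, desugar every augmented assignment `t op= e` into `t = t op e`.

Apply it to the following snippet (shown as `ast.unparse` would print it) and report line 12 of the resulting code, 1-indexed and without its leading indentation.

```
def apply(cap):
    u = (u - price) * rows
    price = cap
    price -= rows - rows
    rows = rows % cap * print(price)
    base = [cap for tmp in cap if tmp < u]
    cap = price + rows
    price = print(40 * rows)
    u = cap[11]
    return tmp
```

Transformed code:
def apply(cap):
    u = (u - price) * rows
    price = cap
    price = price - (rows - rows)
    rows = rows % cap * print(price)
    base = []
    for tmp in cap:
        if tmp < u:
            base.append(cap)
    cap = price + rows
    price = print(40 * rows)
    u = cap[11]
    return tmp

u = cap[11]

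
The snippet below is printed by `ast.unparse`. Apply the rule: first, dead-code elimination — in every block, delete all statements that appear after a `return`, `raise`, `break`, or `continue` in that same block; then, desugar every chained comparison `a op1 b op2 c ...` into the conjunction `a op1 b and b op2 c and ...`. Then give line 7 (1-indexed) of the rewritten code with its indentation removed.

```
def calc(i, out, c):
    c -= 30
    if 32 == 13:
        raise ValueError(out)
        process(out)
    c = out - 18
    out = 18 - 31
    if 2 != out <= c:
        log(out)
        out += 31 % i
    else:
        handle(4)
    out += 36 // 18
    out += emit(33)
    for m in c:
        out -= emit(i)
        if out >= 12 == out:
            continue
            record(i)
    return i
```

if 2 != out and out <= c:

Transformed code:
def calc(i, out, c):
    c -= 30
    if 32 == 13:
        raise ValueError(out)
    c = out - 18
    out = 18 - 31
    if 2 != out and out <= c:
        log(out)
        out += 31 % i
    else:
        handle(4)
    out += 36 // 18
    out += emit(33)
    for m in c:
        out -= emit(i)
        if out >= 12 and 12 == out:
            continue
    return i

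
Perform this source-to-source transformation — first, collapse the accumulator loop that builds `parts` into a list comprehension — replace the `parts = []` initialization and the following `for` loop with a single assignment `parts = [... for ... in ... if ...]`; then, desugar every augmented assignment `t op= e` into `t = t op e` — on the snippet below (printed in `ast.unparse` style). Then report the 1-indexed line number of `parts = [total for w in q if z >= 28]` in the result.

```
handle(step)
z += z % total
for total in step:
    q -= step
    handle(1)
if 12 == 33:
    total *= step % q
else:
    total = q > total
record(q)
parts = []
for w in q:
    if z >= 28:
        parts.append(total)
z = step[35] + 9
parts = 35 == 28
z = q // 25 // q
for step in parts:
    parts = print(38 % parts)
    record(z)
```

11

Transformed code:
handle(step)
z = z + z % total
for total in step:
    q = q - step
    handle(1)
if 12 == 33:
    total = total * (step % q)
else:
    total = q > total
record(q)
parts = [total for w in q if z >= 28]
z = step[35] + 9
parts = 35 == 28
z = q // 25 // q
for step in parts:
    parts = print(38 % parts)
    record(z)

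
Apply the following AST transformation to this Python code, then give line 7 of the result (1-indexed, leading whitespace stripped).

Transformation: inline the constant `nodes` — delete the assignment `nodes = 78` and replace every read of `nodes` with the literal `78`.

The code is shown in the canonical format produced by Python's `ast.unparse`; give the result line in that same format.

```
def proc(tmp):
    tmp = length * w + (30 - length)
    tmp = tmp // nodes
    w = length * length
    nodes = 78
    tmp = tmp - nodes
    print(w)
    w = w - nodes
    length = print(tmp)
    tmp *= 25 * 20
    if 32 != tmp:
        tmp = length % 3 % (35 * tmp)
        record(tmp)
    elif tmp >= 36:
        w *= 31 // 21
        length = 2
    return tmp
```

w = w - 78

Transformed code:
def proc(tmp):
    tmp = length * w + (30 - length)
    tmp = tmp // 78
    w = length * length
    tmp = tmp - 78
    print(w)
    w = w - 78
    length = print(tmp)
    tmp *= 25 * 20
    if 32 != tmp:
        tmp = length % 3 % (35 * tmp)
        record(tmp)
    elif tmp >= 36:
        w *= 31 // 21
        length = 2
    return tmp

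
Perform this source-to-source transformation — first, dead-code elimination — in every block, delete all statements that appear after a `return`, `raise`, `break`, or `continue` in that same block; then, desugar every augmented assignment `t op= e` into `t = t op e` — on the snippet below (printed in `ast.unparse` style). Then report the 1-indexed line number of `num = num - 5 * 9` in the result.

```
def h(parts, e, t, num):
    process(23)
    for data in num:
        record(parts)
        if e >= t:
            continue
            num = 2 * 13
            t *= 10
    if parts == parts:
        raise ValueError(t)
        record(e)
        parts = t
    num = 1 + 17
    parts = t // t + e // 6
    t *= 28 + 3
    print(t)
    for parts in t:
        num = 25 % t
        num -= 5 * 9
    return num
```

15

Transformed code:
def h(parts, e, t, num):
    process(23)
    for data in num:
        record(parts)
        if e >= t:
            continue
    if parts == parts:
        raise ValueError(t)
    num = 1 + 17
    parts = t // t + e // 6
    t = t * (28 + 3)
    print(t)
    for parts in t:
        num = 25 % t
        num = num - 5 * 9
    return num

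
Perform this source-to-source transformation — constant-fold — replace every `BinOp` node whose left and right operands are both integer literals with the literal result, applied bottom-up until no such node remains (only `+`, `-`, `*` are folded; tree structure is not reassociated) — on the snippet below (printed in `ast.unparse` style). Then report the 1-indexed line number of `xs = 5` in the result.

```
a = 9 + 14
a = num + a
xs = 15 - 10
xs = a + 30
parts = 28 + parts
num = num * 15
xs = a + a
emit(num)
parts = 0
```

Transformed code:
a = 23
a = num + a
xs = 5
xs = a + 30
parts = 28 + parts
num = num * 15
xs = a + a
emit(num)
parts = 0

3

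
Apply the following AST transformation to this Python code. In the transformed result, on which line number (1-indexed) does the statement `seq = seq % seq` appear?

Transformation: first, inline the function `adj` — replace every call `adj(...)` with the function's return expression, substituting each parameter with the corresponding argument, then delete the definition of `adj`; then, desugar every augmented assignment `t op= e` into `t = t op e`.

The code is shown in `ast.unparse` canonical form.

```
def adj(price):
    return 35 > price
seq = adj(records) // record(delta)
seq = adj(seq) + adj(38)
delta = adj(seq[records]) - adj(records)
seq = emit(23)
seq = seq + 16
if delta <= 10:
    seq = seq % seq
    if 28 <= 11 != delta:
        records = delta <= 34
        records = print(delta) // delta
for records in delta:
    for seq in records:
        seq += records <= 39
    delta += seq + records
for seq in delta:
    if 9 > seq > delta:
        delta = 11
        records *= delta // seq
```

7

Transformed code:
seq = (35 > records) // record(delta)
seq = (35 > seq) + (35 > 38)
delta = (35 > seq[records]) - (35 > records)
seq = emit(23)
seq = seq + 16
if delta <= 10:
    seq = seq % seq
    if 28 <= 11 != delta:
        records = delta <= 34
        records = print(delta) // delta
for records in delta:
    for seq in records:
        seq = seq + (records <= 39)
    delta = delta + (seq + records)
for seq in delta:
    if 9 > seq > delta:
        delta = 11
        records = records * (delta // seq)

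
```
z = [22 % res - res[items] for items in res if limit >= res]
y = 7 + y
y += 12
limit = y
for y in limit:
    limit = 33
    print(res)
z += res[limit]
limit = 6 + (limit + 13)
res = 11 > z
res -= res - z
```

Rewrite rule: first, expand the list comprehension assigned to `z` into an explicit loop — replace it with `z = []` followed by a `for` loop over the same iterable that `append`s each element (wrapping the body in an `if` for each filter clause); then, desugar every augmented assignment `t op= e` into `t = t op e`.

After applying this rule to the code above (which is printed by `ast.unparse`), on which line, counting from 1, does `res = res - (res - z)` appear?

14

Transformed code:
z = []
for items in res:
    if limit >= res:
        z.append(22 % res - res[items])
y = 7 + y
y = y + 12
limit = y
for y in limit:
    limit = 33
    print(res)
z = z + res[limit]
limit = 6 + (limit + 13)
res = 11 > z
res = res - (res - z)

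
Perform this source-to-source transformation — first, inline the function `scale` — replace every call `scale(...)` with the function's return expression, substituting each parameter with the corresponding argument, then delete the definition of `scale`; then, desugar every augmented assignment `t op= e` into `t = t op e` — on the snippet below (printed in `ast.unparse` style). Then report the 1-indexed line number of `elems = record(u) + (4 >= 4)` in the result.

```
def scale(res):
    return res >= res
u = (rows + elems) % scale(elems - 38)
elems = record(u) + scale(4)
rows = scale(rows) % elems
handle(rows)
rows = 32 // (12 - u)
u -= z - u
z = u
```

2

Transformed code:
u = (rows + elems) % (elems - 38 >= elems - 38)
elems = record(u) + (4 >= 4)
rows = (rows >= rows) % elems
handle(rows)
rows = 32 // (12 - u)
u = u - (z - u)
z = u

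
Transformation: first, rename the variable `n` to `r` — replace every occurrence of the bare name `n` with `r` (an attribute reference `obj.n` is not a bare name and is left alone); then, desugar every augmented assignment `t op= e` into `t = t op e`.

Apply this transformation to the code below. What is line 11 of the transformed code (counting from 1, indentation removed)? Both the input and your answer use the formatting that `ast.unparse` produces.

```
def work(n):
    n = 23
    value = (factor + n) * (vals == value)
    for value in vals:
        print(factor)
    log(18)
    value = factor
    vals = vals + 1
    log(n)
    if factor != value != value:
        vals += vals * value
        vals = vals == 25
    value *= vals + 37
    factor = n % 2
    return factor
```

vals = vals + vals * value

Transformed code:
def work(r):
    r = 23
    value = (factor + r) * (vals == value)
    for value in vals:
        print(factor)
    log(18)
    value = factor
    vals = vals + 1
    log(r)
    if factor != value != value:
        vals = vals + vals * value
        vals = vals == 25
    value = value * (vals + 37)
    factor = r % 2
    return factor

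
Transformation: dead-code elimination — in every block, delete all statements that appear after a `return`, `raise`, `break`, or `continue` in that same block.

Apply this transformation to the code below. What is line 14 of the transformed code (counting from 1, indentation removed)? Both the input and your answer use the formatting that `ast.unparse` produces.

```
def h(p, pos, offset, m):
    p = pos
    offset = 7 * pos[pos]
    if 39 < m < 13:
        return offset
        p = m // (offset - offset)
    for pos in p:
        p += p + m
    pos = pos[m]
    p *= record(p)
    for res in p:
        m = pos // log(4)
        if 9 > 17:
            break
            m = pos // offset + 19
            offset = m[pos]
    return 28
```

return 28

Transformed code:
def h(p, pos, offset, m):
    p = pos
    offset = 7 * pos[pos]
    if 39 < m < 13:
        return offset
    for pos in p:
        p += p + m
    pos = pos[m]
    p *= record(p)
    for res in p:
        m = pos // log(4)
        if 9 > 17:
            break
    return 28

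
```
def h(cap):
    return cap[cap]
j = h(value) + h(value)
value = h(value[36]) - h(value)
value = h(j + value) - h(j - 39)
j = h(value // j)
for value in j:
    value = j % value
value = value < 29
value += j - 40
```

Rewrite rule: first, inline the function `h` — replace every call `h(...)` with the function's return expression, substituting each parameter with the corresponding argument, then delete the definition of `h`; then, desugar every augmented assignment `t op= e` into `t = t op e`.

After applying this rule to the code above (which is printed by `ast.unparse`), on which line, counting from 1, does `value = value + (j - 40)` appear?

8

Transformed code:
j = value[value] + value[value]
value = value[36][value[36]] - value[value]
value = (j + value)[j + value] - (j - 39)[j - 39]
j = (value // j)[value // j]
for value in j:
    value = j % value
value = value < 29
value = value + (j - 40)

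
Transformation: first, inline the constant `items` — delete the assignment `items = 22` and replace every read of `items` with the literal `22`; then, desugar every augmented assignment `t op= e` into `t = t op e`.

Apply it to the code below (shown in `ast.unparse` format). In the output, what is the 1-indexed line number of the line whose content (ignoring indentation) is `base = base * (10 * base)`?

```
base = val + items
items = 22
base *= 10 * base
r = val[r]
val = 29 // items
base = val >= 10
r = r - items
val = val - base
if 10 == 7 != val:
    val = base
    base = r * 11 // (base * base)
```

Transformed code:
base = val + 22
base = base * (10 * base)
r = val[r]
val = 29 // 22
base = val >= 10
r = r - 22
val = val - base
if 10 == 7 != val:
    val = base
    base = r * 11 // (base * base)

2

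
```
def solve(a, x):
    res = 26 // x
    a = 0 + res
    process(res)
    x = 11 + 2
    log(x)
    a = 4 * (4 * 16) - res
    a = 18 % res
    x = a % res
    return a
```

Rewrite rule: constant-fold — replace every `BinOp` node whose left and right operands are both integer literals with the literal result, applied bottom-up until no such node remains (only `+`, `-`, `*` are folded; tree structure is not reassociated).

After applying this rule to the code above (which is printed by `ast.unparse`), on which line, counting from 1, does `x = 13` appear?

Transformed code:
def solve(a, x):
    res = 26 // x
    a = 0 + res
    process(res)
    x = 13
    log(x)
    a = 256 - res
    a = 18 % res
    x = a % res
    return a

5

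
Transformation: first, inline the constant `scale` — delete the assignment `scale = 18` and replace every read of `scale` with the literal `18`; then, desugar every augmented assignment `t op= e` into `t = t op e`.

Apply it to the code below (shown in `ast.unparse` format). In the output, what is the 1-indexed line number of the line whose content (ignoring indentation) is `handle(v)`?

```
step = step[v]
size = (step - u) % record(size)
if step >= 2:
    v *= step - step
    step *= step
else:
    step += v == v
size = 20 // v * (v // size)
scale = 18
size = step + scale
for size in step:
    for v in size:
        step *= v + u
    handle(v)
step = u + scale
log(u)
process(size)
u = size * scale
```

13

Transformed code:
step = step[v]
size = (step - u) % record(size)
if step >= 2:
    v = v * (step - step)
    step = step * step
else:
    step = step + (v == v)
size = 20 // v * (v // size)
size = step + 18
for size in step:
    for v in size:
        step = step * (v + u)
    handle(v)
step = u + 18
log(u)
process(size)
u = size * 18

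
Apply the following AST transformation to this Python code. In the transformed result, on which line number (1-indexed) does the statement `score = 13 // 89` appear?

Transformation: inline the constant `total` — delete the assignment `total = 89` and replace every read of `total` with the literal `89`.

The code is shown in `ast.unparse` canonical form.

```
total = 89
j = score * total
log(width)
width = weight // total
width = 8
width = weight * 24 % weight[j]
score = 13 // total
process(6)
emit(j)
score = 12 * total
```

6

Transformed code:
j = score * 89
log(width)
width = weight // 89
width = 8
width = weight * 24 % weight[j]
score = 13 // 89
process(6)
emit(j)
score = 12 * 89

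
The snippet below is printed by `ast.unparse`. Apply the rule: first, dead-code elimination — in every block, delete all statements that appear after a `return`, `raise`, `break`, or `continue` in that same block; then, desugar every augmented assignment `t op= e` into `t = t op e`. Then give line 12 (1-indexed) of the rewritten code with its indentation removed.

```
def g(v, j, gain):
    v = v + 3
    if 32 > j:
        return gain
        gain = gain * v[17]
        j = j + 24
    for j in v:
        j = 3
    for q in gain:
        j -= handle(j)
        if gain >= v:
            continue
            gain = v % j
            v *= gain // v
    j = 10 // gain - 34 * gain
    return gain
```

Transformed code:
def g(v, j, gain):
    v = v + 3
    if 32 > j:
        return gain
    for j in v:
        j = 3
    for q in gain:
        j = j - handle(j)
        if gain >= v:
            continue
    j = 10 // gain - 34 * gain
    return gain

return gain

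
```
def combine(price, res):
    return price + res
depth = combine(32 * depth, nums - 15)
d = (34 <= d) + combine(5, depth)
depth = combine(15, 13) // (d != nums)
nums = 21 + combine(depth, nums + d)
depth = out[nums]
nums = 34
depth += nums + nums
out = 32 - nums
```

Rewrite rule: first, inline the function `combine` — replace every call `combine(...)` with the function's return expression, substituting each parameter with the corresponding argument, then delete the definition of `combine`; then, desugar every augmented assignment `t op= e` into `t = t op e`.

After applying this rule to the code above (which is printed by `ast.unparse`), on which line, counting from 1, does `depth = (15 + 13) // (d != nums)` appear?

Transformed code:
depth = 32 * depth + (nums - 15)
d = (34 <= d) + (5 + depth)
depth = (15 + 13) // (d != nums)
nums = 21 + (depth + (nums + d))
depth = out[nums]
nums = 34
depth = depth + (nums + nums)
out = 32 - nums

3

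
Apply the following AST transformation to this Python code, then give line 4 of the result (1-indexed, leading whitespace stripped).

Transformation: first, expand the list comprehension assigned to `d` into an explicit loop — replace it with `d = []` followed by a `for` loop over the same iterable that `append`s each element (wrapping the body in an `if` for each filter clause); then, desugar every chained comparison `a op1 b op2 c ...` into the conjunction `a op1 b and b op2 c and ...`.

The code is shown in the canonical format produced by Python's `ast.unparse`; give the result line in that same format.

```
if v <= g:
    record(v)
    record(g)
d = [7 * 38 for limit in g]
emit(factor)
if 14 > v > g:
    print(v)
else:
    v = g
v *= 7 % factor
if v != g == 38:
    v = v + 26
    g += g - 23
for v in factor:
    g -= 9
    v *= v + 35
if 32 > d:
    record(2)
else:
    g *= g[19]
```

Transformed code:
if v <= g:
    record(v)
    record(g)
d = []
for limit in g:
    d.append(7 * 38)
emit(factor)
if 14 > v and v > g:
    print(v)
else:
    v = g
v *= 7 % factor
if v != g and g == 38:
    v = v + 26
    g += g - 23
for v in factor:
    g -= 9
    v *= v + 35
if 32 > d:
    record(2)
else:
    g *= g[19]

d = []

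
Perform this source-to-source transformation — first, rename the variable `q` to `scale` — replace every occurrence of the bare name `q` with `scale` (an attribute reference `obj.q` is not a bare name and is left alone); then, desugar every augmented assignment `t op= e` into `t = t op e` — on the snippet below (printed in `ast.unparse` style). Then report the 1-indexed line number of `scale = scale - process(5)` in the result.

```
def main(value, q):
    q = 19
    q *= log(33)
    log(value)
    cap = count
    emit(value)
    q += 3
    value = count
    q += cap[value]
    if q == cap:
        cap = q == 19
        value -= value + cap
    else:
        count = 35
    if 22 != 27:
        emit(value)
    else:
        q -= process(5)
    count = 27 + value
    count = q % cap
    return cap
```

18

Transformed code:
def main(value, scale):
    scale = 19
    scale = scale * log(33)
    log(value)
    cap = count
    emit(value)
    scale = scale + 3
    value = count
    scale = scale + cap[value]
    if scale == cap:
        cap = scale == 19
        value = value - (value + cap)
    else:
        count = 35
    if 22 != 27:
        emit(value)
    else:
        scale = scale - process(5)
    count = 27 + value
    count = scale % cap
    return cap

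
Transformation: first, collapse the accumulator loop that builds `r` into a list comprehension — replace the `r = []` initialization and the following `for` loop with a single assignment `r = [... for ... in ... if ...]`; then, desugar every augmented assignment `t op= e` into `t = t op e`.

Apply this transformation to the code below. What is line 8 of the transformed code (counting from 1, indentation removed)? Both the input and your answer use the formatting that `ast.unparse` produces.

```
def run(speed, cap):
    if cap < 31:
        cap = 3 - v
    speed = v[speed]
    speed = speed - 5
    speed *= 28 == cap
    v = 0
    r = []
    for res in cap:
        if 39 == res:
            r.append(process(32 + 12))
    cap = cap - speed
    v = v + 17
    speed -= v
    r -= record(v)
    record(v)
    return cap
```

r = [process(32 + 12) for res in cap if 39 == res]

Transformed code:
def run(speed, cap):
    if cap < 31:
        cap = 3 - v
    speed = v[speed]
    speed = speed - 5
    speed = speed * (28 == cap)
    v = 0
    r = [process(32 + 12) for res in cap if 39 == res]
    cap = cap - speed
    v = v + 17
    speed = speed - v
    r = r - record(v)
    record(v)
    return cap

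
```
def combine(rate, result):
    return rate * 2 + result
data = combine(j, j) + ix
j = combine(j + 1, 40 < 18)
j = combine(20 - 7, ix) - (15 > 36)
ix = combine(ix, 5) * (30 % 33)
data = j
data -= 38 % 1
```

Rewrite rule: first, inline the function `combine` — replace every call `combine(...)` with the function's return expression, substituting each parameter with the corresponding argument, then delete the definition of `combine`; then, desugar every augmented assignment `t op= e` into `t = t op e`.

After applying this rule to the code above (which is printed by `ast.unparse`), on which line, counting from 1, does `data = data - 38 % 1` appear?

Transformed code:
data = j * 2 + j + ix
j = (j + 1) * 2 + (40 < 18)
j = (20 - 7) * 2 + ix - (15 > 36)
ix = (ix * 2 + 5) * (30 % 33)
data = j
data = data - 38 % 1

6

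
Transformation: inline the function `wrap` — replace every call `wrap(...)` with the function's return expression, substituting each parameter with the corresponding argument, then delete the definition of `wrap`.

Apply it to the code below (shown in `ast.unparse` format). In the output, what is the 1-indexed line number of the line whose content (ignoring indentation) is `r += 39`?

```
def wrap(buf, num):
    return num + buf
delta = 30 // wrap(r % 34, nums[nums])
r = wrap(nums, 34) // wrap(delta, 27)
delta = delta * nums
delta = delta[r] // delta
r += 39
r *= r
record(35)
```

Transformed code:
delta = 30 // (nums[nums] + r % 34)
r = (34 + nums) // (27 + delta)
delta = delta * nums
delta = delta[r] // delta
r += 39
r *= r
record(35)

5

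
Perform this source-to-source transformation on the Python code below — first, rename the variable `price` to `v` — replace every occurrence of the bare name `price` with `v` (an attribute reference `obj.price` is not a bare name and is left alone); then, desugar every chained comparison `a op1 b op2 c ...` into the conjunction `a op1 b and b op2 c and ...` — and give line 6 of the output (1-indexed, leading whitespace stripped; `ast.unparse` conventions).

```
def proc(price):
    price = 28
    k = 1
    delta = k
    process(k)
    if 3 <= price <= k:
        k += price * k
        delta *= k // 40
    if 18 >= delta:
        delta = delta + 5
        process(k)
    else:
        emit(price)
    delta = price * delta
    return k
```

if 3 <= v and v <= k:

Transformed code:
def proc(v):
    v = 28
    k = 1
    delta = k
    process(k)
    if 3 <= v and v <= k:
        k += v * k
        delta *= k // 40
    if 18 >= delta:
        delta = delta + 5
        process(k)
    else:
        emit(v)
    delta = v * delta
    return k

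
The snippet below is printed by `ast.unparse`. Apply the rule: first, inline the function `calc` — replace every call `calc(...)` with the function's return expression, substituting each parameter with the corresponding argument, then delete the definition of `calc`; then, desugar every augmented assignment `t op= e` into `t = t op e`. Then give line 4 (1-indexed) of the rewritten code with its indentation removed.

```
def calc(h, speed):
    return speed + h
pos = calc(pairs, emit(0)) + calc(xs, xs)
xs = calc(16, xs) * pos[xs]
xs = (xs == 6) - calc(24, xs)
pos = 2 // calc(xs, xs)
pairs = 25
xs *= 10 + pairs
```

pos = 2 // (xs + xs)

Transformed code:
pos = emit(0) + pairs + (xs + xs)
xs = (xs + 16) * pos[xs]
xs = (xs == 6) - (xs + 24)
pos = 2 // (xs + xs)
pairs = 25
xs = xs * (10 + pairs)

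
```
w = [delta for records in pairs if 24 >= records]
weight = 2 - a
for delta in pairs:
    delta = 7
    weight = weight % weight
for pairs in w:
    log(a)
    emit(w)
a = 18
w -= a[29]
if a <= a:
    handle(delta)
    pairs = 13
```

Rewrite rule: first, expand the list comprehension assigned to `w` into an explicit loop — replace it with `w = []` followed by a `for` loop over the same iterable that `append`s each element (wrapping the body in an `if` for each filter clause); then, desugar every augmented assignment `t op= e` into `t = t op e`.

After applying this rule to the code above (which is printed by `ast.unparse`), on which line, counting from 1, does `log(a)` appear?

Transformed code:
w = []
for records in pairs:
    if 24 >= records:
        w.append(delta)
weight = 2 - a
for delta in pairs:
    delta = 7
    weight = weight % weight
for pairs in w:
    log(a)
    emit(w)
a = 18
w = w - a[29]
if a <= a:
    handle(delta)
    pairs = 13

10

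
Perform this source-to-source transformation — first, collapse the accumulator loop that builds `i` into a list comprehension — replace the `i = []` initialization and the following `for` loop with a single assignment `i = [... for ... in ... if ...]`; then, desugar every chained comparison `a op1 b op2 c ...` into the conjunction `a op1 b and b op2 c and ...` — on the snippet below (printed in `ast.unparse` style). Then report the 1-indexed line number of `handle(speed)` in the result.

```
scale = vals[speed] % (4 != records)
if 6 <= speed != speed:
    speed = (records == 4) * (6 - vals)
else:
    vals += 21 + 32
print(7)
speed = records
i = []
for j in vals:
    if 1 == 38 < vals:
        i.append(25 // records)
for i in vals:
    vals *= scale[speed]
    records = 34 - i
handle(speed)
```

Transformed code:
scale = vals[speed] % (4 != records)
if 6 <= speed and speed != speed:
    speed = (records == 4) * (6 - vals)
else:
    vals += 21 + 32
print(7)
speed = records
i = [25 // records for j in vals if 1 == 38 and 38 < vals]
for i in vals:
    vals *= scale[speed]
    records = 34 - i
handle(speed)

12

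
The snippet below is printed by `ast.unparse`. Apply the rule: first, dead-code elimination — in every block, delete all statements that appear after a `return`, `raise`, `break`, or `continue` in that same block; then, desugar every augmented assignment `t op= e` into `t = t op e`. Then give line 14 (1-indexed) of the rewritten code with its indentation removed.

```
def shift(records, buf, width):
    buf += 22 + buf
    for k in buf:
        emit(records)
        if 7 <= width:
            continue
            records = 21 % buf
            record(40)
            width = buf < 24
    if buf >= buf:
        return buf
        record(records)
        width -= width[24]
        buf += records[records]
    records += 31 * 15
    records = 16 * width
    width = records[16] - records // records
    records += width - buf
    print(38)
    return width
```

Transformed code:
def shift(records, buf, width):
    buf = buf + (22 + buf)
    for k in buf:
        emit(records)
        if 7 <= width:
            continue
    if buf >= buf:
        return buf
    records = records + 31 * 15
    records = 16 * width
    width = records[16] - records // records
    records = records + (width - buf)
    print(38)
    return width

return width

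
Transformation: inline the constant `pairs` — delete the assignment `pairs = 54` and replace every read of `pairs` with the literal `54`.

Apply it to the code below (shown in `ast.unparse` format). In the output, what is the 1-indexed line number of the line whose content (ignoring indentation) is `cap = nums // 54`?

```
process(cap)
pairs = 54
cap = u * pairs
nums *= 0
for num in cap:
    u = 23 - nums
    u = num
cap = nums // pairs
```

7

Transformed code:
process(cap)
cap = u * 54
nums *= 0
for num in cap:
    u = 23 - nums
    u = num
cap = nums // 54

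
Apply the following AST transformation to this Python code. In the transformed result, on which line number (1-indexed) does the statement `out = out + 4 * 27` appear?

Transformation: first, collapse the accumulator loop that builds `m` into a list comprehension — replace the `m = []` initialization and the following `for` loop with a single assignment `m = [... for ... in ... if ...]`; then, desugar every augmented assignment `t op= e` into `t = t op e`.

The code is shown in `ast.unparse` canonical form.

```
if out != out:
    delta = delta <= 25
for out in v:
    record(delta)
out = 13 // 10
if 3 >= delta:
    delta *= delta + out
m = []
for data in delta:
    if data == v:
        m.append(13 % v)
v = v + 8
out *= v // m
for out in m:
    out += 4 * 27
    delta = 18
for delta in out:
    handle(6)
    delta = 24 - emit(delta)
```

12

Transformed code:
if out != out:
    delta = delta <= 25
for out in v:
    record(delta)
out = 13 // 10
if 3 >= delta:
    delta = delta * (delta + out)
m = [13 % v for data in delta if data == v]
v = v + 8
out = out * (v // m)
for out in m:
    out = out + 4 * 27
    delta = 18
for delta in out:
    handle(6)
    delta = 24 - emit(delta)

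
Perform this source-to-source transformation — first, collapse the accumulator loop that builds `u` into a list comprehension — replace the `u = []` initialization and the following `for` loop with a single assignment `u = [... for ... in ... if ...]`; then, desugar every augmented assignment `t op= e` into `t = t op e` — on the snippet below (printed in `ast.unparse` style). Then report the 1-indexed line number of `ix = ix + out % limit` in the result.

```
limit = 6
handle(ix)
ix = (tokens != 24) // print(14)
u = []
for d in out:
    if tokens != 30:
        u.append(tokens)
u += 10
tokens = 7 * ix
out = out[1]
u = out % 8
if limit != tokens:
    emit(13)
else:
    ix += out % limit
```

Transformed code:
limit = 6
handle(ix)
ix = (tokens != 24) // print(14)
u = [tokens for d in out if tokens != 30]
u = u + 10
tokens = 7 * ix
out = out[1]
u = out % 8
if limit != tokens:
    emit(13)
else:
    ix = ix + out % limit

12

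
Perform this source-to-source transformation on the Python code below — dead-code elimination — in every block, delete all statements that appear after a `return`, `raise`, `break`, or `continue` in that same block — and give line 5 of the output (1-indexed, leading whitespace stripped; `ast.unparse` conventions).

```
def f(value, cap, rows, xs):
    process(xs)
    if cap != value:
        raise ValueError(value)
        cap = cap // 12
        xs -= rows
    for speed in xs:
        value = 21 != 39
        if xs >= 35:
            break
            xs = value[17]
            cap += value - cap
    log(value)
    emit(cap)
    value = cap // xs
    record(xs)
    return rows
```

for speed in xs:

Transformed code:
def f(value, cap, rows, xs):
    process(xs)
    if cap != value:
        raise ValueError(value)
    for speed in xs:
        value = 21 != 39
        if xs >= 35:
            break
    log(value)
    emit(cap)
    value = cap // xs
    record(xs)
    return rows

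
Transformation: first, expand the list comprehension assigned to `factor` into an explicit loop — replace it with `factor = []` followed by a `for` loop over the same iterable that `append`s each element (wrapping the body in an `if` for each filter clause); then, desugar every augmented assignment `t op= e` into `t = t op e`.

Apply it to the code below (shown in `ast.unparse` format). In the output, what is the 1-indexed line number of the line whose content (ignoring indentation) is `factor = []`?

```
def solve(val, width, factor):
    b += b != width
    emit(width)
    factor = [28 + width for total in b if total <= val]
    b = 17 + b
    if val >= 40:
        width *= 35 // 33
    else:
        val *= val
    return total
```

4

Transformed code:
def solve(val, width, factor):
    b = b + (b != width)
    emit(width)
    factor = []
    for total in b:
        if total <= val:
            factor.append(28 + width)
    b = 17 + b
    if val >= 40:
        width = width * (35 // 33)
    else:
        val = val * val
    return total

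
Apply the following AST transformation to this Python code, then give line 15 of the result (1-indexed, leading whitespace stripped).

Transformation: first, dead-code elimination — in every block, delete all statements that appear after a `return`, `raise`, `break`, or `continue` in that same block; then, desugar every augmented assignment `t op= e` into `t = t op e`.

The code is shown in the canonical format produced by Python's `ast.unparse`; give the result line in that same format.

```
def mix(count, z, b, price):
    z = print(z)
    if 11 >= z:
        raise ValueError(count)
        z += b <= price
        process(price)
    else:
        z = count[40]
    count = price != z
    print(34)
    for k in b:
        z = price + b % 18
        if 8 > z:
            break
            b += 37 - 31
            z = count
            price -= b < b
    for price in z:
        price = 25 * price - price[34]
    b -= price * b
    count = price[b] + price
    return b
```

Transformed code:
def mix(count, z, b, price):
    z = print(z)
    if 11 >= z:
        raise ValueError(count)
    else:
        z = count[40]
    count = price != z
    print(34)
    for k in b:
        z = price + b % 18
        if 8 > z:
            break
    for price in z:
        price = 25 * price - price[34]
    b = b - price * b
    count = price[b] + price
    return b

b = b - price * b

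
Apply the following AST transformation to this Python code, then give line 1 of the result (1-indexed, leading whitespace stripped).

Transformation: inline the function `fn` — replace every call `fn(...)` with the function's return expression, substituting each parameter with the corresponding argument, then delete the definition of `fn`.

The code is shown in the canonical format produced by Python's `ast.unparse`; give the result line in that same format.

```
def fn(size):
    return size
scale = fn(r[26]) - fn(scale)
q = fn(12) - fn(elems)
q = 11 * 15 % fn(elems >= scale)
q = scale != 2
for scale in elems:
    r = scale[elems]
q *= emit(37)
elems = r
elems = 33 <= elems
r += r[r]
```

Transformed code:
scale = r[26] - scale
q = 12 - elems
q = 11 * 15 % (elems >= scale)
q = scale != 2
for scale in elems:
    r = scale[elems]
q *= emit(37)
elems = r
elems = 33 <= elems
r += r[r]

scale = r[26] - scale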